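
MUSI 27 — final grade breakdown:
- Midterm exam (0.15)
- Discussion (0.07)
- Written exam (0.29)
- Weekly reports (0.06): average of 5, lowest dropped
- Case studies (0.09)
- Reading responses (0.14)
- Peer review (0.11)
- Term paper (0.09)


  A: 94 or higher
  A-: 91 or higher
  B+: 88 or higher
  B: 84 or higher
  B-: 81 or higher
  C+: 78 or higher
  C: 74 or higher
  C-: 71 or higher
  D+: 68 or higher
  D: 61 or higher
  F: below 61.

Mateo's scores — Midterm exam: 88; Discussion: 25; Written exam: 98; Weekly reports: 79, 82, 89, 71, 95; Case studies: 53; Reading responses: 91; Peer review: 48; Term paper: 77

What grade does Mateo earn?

Weekly reports: drop 71 → average of remaining 4 = 345/4 = 86.25
Weighted total:
  Midterm exam 88 × 0.15 = 13.2
  Discussion 25 × 0.07 = 1.75
  Written exam 98 × 0.29 = 28.42
  Weekly reports 86.25 × 0.06 = 5.175
  Case studies 53 × 0.09 = 4.77
  Reading responses 91 × 0.14 = 12.74
  Peer review 48 × 0.11 = 5.28
  Term paper 77 × 0.09 = 6.93
Sum = 78.265
78.265 is ≥ 78 and < 81 → C+

C+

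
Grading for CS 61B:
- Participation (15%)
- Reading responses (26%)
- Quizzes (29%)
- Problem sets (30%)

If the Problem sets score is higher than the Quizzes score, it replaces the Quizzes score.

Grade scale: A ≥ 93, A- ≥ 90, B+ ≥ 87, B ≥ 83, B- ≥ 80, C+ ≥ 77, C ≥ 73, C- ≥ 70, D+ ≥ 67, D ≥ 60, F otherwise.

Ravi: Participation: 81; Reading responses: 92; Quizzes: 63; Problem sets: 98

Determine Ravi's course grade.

Problem sets (98) > Quizzes (63), so Quizzes counts as 98.
Weighted total:
  Participation 81 × 0.15 = 12.15
  Reading responses 92 × 0.26 = 23.92
  Quizzes 98 × 0.29 = 28.42
  Problem sets 98 × 0.3 = 29.4
Sum = 93.89
93.89 ≥ 93 → A

A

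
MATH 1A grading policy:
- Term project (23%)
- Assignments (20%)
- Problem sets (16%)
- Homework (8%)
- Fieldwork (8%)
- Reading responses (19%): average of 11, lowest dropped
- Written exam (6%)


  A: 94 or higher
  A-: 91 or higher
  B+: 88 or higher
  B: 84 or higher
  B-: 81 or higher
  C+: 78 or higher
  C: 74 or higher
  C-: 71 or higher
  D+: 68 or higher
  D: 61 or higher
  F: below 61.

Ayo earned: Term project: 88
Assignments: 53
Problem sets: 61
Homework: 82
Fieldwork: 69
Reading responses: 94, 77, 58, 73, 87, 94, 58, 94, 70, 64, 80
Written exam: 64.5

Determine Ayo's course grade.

C-

Reading responses: drop 58 → average of remaining 10 = 791/10 = 79.1
Weighted total:
  Term project 88 × 0.23 = 20.24
  Assignments 53 × 0.2 = 10.6
  Problem sets 61 × 0.16 = 9.76
  Homework 82 × 0.08 = 6.56
  Fieldwork 69 × 0.08 = 5.52
  Reading responses 79.1 × 0.19 = 15.029
  Written exam 64.5 × 0.06 = 3.87
Sum = 71.579
71.579 is ≥ 71 and < 74 → C-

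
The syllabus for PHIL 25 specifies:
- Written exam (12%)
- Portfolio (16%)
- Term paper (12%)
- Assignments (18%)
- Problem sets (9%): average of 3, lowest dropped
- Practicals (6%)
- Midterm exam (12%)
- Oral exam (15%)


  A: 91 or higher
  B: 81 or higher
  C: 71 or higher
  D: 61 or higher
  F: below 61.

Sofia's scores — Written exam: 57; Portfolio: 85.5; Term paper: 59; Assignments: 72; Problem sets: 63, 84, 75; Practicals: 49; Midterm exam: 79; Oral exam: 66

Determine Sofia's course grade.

Problem sets: drop 63 → average of remaining 2 = 159/2 = 79.5
Weighted total:
  Written exam 57 × 0.12 = 6.84
  Portfolio 85.5 × 0.16 = 13.68
  Term paper 59 × 0.12 = 7.08
  Assignments 72 × 0.18 = 12.96
  Problem sets 79.5 × 0.09 = 7.155
  Practicals 49 × 0.06 = 2.94
  Midterm exam 79 × 0.12 = 9.48
  Oral exam 66 × 0.15 = 9.9
Sum = 70.035
70.035 is ≥ 61 and < 71 → D

D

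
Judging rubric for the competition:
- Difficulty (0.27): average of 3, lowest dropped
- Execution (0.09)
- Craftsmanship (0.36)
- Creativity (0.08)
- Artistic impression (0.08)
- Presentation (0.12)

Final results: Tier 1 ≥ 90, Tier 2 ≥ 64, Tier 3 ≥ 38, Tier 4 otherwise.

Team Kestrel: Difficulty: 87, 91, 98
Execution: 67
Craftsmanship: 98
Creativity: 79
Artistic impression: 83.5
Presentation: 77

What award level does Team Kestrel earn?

Difficulty: drop 87 → average of remaining 2 = 189/2 = 94.5
Weighted total:
  Difficulty 94.5 × 0.27 = 25.515
  Execution 67 × 0.09 = 6.03
  Craftsmanship 98 × 0.36 = 35.28
  Creativity 79 × 0.08 = 6.32
  Artistic impression 83.5 × 0.08 = 6.68
  Presentation 77 × 0.12 = 9.24
Sum = 89.065
89.065 is ≥ 64 and < 90 → Tier 2

Tier 2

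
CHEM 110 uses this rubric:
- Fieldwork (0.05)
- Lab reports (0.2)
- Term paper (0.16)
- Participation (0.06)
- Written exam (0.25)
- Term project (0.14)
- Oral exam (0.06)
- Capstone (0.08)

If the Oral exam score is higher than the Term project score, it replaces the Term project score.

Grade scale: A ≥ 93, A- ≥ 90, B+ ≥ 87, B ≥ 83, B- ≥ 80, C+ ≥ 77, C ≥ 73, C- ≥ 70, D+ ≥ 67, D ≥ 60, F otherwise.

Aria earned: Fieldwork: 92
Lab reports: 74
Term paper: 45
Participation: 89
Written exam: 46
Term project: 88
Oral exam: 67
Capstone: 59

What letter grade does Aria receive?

D

Oral exam (67) ≤ Term project (88), so Term project stays at 88.
Weighted total:
  Fieldwork 92 × 0.05 = 4.6
  Lab reports 74 × 0.2 = 14.8
  Term paper 45 × 0.16 = 7.2
  Participation 89 × 0.06 = 5.34
  Written exam 46 × 0.25 = 11.5
  Term project 88 × 0.14 = 12.32
  Oral exam 67 × 0.06 = 4.02
  Capstone 59 × 0.08 = 4.72
Sum = 64.5
64.5 is ≥ 60 and < 67 → D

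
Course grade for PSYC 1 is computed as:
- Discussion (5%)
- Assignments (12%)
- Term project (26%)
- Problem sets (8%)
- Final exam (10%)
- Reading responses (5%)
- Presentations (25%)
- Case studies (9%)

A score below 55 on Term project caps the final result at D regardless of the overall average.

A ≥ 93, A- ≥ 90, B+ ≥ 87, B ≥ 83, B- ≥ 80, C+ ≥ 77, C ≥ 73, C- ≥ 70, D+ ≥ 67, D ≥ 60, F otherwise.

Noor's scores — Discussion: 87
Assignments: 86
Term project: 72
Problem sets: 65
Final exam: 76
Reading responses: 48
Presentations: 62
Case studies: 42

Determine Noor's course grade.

Term project score 72 ≥ 55: minimum met.
Weighted total:
  Discussion 87 × 0.05 = 4.35
  Assignments 86 × 0.12 = 10.32
  Term project 72 × 0.26 = 18.72
  Problem sets 65 × 0.08 = 5.2
  Final exam 76 × 0.1 = 7.6
  Reading responses 48 × 0.05 = 2.4
  Presentations 62 × 0.25 = 15.5
  Case studies 42 × 0.09 = 3.78
Sum = 67.87
67.87 is ≥ 67 and < 70 → D+

D+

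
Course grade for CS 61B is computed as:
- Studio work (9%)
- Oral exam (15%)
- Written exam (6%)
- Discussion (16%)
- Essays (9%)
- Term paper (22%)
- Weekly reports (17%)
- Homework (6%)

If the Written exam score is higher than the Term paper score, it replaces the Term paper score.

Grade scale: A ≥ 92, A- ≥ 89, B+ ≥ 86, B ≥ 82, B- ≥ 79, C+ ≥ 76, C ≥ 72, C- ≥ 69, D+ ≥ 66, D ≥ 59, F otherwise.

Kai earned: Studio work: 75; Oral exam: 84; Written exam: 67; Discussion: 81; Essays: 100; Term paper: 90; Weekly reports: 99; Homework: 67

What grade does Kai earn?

Written exam (67) ≤ Term paper (90), so Term paper stays at 90.
Weighted total:
  Studio work 75 × 0.09 = 6.75
  Oral exam 84 × 0.15 = 12.6
  Written exam 67 × 0.06 = 4.02
  Discussion 81 × 0.16 = 12.96
  Essays 100 × 0.09 = 9
  Term paper 90 × 0.22 = 19.8
  Weekly reports 99 × 0.17 = 16.83
  Homework 67 × 0.06 = 4.02
Sum = 85.98
85.98 is ≥ 82 and < 86 → B

B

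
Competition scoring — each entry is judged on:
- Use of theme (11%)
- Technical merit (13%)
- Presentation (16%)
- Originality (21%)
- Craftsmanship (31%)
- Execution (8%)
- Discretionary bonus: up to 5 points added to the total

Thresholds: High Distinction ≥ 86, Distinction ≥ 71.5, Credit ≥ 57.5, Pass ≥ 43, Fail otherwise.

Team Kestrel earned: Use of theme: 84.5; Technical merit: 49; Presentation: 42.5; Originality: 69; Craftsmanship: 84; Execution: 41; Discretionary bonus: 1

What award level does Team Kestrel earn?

Weighted total:
  Use of theme 84.5 × 0.11 = 9.295
  Technical merit 49 × 0.13 = 6.37
  Presentation 42.5 × 0.16 = 6.8
  Originality 69 × 0.21 = 14.49
  Craftsmanship 84 × 0.31 = 26.04
  Execution 41 × 0.08 = 3.28
Sum = 66.275
Discretionary bonus: 66.275 + 1 = 67.275
67.275 is ≥ 57.5 and < 71.5 → Credit

Credit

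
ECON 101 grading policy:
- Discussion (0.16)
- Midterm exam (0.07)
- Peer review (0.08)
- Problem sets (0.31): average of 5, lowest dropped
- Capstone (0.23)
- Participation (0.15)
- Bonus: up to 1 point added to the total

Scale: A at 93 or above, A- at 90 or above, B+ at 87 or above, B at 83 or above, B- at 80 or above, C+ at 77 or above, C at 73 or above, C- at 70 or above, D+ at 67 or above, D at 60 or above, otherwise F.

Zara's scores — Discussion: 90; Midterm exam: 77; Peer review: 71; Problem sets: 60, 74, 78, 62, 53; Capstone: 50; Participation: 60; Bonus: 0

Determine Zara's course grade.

D+

Problem sets: drop 53 → average of remaining 4 = 274/4 = 68.5
Weighted total:
  Discussion 90 × 0.16 = 14.4
  Midterm exam 77 × 0.07 = 5.39
  Peer review 71 × 0.08 = 5.68
  Problem sets 68.5 × 0.31 = 21.235
  Capstone 50 × 0.23 = 11.5
  Participation 60 × 0.15 = 9
Sum = 67.205
Bonus: 67.205 + 0 = 67.205
67.205 is ≥ 67 and < 70 → D+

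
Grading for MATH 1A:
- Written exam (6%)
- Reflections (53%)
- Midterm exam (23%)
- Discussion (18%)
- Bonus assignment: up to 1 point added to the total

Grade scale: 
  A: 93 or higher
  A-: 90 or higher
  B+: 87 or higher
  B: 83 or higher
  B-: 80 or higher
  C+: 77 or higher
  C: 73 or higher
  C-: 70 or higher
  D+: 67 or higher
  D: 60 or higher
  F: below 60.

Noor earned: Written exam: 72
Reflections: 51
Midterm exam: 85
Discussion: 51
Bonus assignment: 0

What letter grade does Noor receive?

D

Weighted total:
  Written exam 72 × 0.06 = 4.32
  Reflections 51 × 0.53 = 27.03
  Midterm exam 85 × 0.23 = 19.55
  Discussion 51 × 0.18 = 9.18
Sum = 60.08
Bonus assignment: 60.08 + 0 = 60.08
60.08 is ≥ 60 and < 67 → D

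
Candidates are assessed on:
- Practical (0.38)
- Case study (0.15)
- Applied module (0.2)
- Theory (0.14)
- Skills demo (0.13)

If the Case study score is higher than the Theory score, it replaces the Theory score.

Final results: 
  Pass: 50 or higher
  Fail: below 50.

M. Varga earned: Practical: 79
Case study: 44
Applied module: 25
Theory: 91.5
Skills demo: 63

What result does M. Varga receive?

Case study (44) ≤ Theory (91.5), so Theory stays at 91.5.
Weighted total:
  Practical 79 × 0.38 = 30.02
  Case study 44 × 0.15 = 6.6
  Applied module 25 × 0.2 = 5
  Theory 91.5 × 0.14 = 12.81
  Skills demo 63 × 0.13 = 8.19
Sum = 62.62
62.62 ≥ 50 → Pass

Pass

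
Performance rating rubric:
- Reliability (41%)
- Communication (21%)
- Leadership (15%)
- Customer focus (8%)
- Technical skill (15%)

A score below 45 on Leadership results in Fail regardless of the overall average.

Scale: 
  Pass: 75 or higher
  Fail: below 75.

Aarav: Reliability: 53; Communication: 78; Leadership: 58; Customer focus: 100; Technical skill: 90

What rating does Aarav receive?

Fail

Leadership score 58 ≥ 45: minimum met.
Weighted total:
  Reliability 53 × 0.41 = 21.73
  Communication 78 × 0.21 = 16.38
  Leadership 58 × 0.15 = 8.7
  Customer focus 100 × 0.08 = 8
  Technical skill 90 × 0.15 = 13.5
Sum = 68.31
68.31 < 75 → Fail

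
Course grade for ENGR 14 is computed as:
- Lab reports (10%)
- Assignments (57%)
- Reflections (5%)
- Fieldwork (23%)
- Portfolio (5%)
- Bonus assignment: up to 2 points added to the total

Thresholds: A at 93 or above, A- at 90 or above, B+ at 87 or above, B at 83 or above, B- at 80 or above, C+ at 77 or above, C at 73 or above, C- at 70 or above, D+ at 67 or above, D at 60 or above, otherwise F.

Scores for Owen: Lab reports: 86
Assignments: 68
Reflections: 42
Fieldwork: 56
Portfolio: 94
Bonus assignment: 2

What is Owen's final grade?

Weighted total:
  Lab reports 86 × 0.1 = 8.6
  Assignments 68 × 0.57 = 38.76
  Reflections 42 × 0.05 = 2.1
  Fieldwork 56 × 0.23 = 12.88
  Portfolio 94 × 0.05 = 4.7
Sum = 67.04
Bonus assignment: 67.04 + 2 = 69.04
69.04 is ≥ 67 and < 70 → D+

D+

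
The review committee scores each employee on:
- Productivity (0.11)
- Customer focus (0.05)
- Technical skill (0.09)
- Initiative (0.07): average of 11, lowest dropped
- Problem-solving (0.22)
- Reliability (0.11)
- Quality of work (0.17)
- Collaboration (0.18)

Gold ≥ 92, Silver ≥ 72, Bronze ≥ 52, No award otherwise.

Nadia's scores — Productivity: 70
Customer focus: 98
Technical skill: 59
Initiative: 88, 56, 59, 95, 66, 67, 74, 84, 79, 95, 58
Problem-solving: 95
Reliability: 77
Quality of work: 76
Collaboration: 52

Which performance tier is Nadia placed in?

Initiative: drop 56 → average of remaining 10 = 765/10 = 76.5
Weighted total:
  Productivity 70 × 0.11 = 7.7
  Customer focus 98 × 0.05 = 4.9
  Technical skill 59 × 0.09 = 5.31
  Initiative 76.5 × 0.07 = 5.355
  Problem-solving 95 × 0.22 = 20.9
  Reliability 77 × 0.11 = 8.47
  Quality of work 76 × 0.17 = 12.92
  Collaboration 52 × 0.18 = 9.36
Sum = 74.915
74.915 is ≥ 72 and < 92 → Silver

Silver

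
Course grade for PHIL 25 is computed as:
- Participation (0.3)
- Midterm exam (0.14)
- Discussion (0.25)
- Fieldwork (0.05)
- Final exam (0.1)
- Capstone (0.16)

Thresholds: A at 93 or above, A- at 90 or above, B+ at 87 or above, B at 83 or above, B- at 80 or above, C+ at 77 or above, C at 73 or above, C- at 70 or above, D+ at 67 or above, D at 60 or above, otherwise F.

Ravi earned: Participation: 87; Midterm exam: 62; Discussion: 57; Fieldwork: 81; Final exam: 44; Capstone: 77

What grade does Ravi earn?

Weighted total:
  Participation 87 × 0.3 = 26.1
  Midterm exam 62 × 0.14 = 8.68
  Discussion 57 × 0.25 = 14.25
  Fieldwork 81 × 0.05 = 4.05
  Final exam 44 × 0.1 = 4.4
  Capstone 77 × 0.16 = 12.32
Sum = 69.8
69.8 is ≥ 67 and < 70 → D+

D+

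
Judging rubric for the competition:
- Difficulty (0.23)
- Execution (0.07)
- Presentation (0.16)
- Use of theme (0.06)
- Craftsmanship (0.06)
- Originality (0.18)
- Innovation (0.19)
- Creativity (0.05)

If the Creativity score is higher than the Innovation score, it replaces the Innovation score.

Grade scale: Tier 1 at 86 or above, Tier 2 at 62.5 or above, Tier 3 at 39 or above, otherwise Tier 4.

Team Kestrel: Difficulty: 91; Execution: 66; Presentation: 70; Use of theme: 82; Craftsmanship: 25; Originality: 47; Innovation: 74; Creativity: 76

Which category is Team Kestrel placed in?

Creativity (76) > Innovation (74), so Innovation counts as 76.
Weighted total:
  Difficulty 91 × 0.23 = 20.93
  Execution 66 × 0.07 = 4.62
  Presentation 70 × 0.16 = 11.2
  Use of theme 82 × 0.06 = 4.92
  Craftsmanship 25 × 0.06 = 1.5
  Originality 47 × 0.18 = 8.46
  Innovation 76 × 0.19 = 14.44
  Creativity 76 × 0.05 = 3.8
Sum = 69.87
69.87 is ≥ 62.5 and < 86 → Tier 2

Tier 2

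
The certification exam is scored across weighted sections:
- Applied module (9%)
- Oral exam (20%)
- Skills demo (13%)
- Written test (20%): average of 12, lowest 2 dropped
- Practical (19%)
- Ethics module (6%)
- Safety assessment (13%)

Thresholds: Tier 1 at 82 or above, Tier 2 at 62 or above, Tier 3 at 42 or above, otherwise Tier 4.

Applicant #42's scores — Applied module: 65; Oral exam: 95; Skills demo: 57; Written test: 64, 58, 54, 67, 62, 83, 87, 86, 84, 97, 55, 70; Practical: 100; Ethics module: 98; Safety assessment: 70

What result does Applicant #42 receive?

Written test: drop 54, 55 → average of remaining 10 = 758/10 = 75.8
Weighted total:
  Applied module 65 × 0.09 = 5.85
  Oral exam 95 × 0.2 = 19
  Skills demo 57 × 0.13 = 7.41
  Written test 75.8 × 0.2 = 15.16
  Practical 100 × 0.19 = 19
  Ethics module 98 × 0.06 = 5.88
  Safety assessment 70 × 0.13 = 9.1
Sum = 81.4
81.4 is ≥ 62 and < 82 → Tier 2

Tier 2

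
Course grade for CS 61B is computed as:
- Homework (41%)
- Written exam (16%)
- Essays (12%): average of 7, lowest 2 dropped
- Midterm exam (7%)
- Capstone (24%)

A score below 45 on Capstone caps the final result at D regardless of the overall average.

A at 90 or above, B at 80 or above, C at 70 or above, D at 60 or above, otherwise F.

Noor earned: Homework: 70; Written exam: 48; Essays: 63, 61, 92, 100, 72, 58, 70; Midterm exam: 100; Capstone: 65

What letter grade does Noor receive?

D

Essays: drop 58, 61 → average of remaining 5 = 397/5 = 79.4
Capstone score 65 ≥ 45: minimum met.
Weighted total:
  Homework 70 × 0.41 = 28.7
  Written exam 48 × 0.16 = 7.68
  Essays 79.4 × 0.12 = 9.528
  Midterm exam 100 × 0.07 = 7
  Capstone 65 × 0.24 = 15.6
Sum = 68.508
68.508 is ≥ 60 and < 70 → D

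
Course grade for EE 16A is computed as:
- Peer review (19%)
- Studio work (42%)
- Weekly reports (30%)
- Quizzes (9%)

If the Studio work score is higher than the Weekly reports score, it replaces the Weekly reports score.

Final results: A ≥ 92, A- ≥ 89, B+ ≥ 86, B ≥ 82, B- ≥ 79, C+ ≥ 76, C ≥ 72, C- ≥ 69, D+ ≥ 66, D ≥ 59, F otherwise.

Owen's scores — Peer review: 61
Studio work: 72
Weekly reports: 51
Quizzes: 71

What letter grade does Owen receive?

C-

Studio work (72) > Weekly reports (51), so Weekly reports counts as 72.
Weighted total:
  Peer review 61 × 0.19 = 11.59
  Studio work 72 × 0.42 = 30.24
  Weekly reports 72 × 0.3 = 21.6
  Quizzes 71 × 0.09 = 6.39
Sum = 69.82
69.82 is ≥ 69 and < 72 → C-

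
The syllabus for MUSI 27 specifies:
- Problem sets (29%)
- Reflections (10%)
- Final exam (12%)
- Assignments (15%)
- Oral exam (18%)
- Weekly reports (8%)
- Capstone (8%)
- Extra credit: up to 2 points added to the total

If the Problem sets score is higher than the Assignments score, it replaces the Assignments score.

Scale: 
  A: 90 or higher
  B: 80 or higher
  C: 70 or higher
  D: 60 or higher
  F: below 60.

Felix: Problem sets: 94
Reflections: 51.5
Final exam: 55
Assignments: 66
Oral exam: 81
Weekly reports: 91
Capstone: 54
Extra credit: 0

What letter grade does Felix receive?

C

Problem sets (94) > Assignments (66), so Assignments counts as 94.
Weighted total:
  Problem sets 94 × 0.29 = 27.26
  Reflections 51.5 × 0.1 = 5.15
  Final exam 55 × 0.12 = 6.6
  Assignments 94 × 0.15 = 14.1
  Oral exam 81 × 0.18 = 14.58
  Weekly reports 91 × 0.08 = 7.28
  Capstone 54 × 0.08 = 4.32
Sum = 79.29
Extra credit: 79.29 + 0 = 79.29
79.29 is ≥ 70 and < 80 → C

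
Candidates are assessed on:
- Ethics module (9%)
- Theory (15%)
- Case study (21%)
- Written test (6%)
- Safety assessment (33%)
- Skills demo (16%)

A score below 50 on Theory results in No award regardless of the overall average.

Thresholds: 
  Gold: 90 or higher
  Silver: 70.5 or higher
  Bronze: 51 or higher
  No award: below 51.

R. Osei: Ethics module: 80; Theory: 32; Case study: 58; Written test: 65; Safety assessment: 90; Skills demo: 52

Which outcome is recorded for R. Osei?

No award

Theory score 32 < 50: minimum not met.
Weighted total:
  Ethics module 80 × 0.09 = 7.2
  Theory 32 × 0.15 = 4.8
  Case study 58 × 0.21 = 12.18
  Written test 65 × 0.06 = 3.9
  Safety assessment 90 × 0.33 = 29.7
  Skills demo 52 × 0.16 = 8.32
Sum = 66.1
Because the Theory minimum was not met, the result is No award.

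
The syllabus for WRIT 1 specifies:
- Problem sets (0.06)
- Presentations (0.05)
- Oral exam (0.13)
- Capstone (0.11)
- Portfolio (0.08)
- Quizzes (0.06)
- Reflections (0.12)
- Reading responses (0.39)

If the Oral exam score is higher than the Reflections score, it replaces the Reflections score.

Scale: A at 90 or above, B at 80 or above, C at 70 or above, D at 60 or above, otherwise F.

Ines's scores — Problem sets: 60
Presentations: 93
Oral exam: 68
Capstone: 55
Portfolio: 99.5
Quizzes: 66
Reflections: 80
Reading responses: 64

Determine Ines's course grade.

D

Oral exam (68) ≤ Reflections (80), so Reflections stays at 80.
Weighted total:
  Problem sets 60 × 0.06 = 3.6
  Presentations 93 × 0.05 = 4.65
  Oral exam 68 × 0.13 = 8.84
  Capstone 55 × 0.11 = 6.05
  Portfolio 99.5 × 0.08 = 7.96
  Quizzes 66 × 0.06 = 3.96
  Reflections 80 × 0.12 = 9.6
  Reading responses 64 × 0.39 = 24.96
Sum = 69.62
69.62 is ≥ 60 and < 70 → D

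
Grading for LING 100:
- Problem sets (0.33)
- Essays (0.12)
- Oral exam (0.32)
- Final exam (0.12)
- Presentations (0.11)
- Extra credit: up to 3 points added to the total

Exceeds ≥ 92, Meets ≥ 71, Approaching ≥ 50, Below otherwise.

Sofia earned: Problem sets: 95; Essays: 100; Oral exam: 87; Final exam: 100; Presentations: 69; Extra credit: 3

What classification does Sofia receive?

Weighted total:
  Problem sets 95 × 0.33 = 31.35
  Essays 100 × 0.12 = 12
  Oral exam 87 × 0.32 = 27.84
  Final exam 100 × 0.12 = 12
  Presentations 69 × 0.11 = 7.59
Sum = 90.78
Extra credit: 90.78 + 3 = 93.78
93.78 ≥ 92 → Exceeds

Exceeds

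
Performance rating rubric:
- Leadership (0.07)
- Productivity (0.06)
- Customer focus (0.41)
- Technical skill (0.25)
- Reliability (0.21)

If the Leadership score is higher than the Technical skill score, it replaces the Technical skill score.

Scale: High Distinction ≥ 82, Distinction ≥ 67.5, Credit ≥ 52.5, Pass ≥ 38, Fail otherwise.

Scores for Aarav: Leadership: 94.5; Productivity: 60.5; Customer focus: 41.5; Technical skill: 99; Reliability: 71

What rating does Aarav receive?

Credit

Leadership (94.5) ≤ Technical skill (99), so Technical skill stays at 99.
Weighted total:
  Leadership 94.5 × 0.07 = 6.615
  Productivity 60.5 × 0.06 = 3.63
  Customer focus 41.5 × 0.41 = 17.015
  Technical skill 99 × 0.25 = 24.75
  Reliability 71 × 0.21 = 14.91
Sum = 66.92
66.92 is ≥ 52.5 and < 67.5 → Credit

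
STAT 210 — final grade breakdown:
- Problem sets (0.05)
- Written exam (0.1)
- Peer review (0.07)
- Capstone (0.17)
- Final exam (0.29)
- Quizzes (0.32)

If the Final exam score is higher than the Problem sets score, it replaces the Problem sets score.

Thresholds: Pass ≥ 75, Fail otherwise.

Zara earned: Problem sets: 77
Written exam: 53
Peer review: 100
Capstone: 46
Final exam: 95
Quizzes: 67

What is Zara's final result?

Final exam (95) > Problem sets (77), so Problem sets counts as 95.
Weighted total:
  Problem sets 95 × 0.05 = 4.75
  Written exam 53 × 0.1 = 5.3
  Peer review 100 × 0.07 = 7
  Capstone 46 × 0.17 = 7.82
  Final exam 95 × 0.29 = 27.55
  Quizzes 67 × 0.32 = 21.44
Sum = 73.86
73.86 < 75 → Fail

Fail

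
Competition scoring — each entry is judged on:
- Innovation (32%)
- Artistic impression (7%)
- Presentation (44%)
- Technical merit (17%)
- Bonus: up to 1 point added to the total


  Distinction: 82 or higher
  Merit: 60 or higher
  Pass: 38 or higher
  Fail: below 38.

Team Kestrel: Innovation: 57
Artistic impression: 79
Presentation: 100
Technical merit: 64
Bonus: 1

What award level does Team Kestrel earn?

Weighted total:
  Innovation 57 × 0.32 = 18.24
  Artistic impression 79 × 0.07 = 5.53
  Presentation 100 × 0.44 = 44
  Technical merit 64 × 0.17 = 10.88
Sum = 78.65
Bonus: 78.65 + 1 = 79.65
79.65 is ≥ 60 and < 82 → Merit

Merit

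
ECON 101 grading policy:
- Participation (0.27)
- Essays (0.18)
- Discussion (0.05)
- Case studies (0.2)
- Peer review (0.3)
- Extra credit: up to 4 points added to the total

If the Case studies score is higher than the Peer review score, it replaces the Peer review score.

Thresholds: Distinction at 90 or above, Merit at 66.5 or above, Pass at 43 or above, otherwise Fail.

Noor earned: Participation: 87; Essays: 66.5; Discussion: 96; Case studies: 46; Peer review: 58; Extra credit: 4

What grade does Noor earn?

Case studies (46) ≤ Peer review (58), so Peer review stays at 58.
Weighted total:
  Participation 87 × 0.27 = 23.49
  Essays 66.5 × 0.18 = 11.97
  Discussion 96 × 0.05 = 4.8
  Case studies 46 × 0.2 = 9.2
  Peer review 58 × 0.3 = 17.4
Sum = 66.86
Extra credit: 66.86 + 4 = 70.86
70.86 is ≥ 66.5 and < 90 → Merit

Merit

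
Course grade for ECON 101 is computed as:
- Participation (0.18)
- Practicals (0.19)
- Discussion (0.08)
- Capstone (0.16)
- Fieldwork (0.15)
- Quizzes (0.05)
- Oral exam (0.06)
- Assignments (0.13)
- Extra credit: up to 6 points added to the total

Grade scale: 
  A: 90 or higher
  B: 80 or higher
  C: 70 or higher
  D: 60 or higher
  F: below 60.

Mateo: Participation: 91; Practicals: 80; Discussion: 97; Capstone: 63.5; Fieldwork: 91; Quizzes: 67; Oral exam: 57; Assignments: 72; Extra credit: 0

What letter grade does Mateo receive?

C

Weighted total:
  Participation 91 × 0.18 = 16.38
  Practicals 80 × 0.19 = 15.2
  Discussion 97 × 0.08 = 7.76
  Capstone 63.5 × 0.16 = 10.16
  Fieldwork 91 × 0.15 = 13.65
  Quizzes 67 × 0.05 = 3.35
  Oral exam 57 × 0.06 = 3.42
  Assignments 72 × 0.13 = 9.36
Sum = 79.28
Extra credit: 79.28 + 0 = 79.28
79.28 is ≥ 70 and < 80 → C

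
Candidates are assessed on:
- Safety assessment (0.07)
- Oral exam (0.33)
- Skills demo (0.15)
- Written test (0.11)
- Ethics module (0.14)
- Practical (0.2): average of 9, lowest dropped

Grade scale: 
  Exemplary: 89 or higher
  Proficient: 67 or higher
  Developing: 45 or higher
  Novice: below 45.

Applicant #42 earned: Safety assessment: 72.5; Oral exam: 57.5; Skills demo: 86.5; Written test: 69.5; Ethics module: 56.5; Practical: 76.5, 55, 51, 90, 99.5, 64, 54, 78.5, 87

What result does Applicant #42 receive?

Proficient

Practical: drop 51 → average of remaining 8 = 604.5/8 = 75.5625
Weighted total:
  Safety assessment 72.5 × 0.07 = 5.075
  Oral exam 57.5 × 0.33 = 18.975
  Skills demo 86.5 × 0.15 = 12.975
  Written test 69.5 × 0.11 = 7.645
  Ethics module 56.5 × 0.14 = 7.91
  Practical 75.5625 × 0.2 = 15.1125
Sum = 67.6925
67.6925 is ≥ 67 and < 89 → Proficient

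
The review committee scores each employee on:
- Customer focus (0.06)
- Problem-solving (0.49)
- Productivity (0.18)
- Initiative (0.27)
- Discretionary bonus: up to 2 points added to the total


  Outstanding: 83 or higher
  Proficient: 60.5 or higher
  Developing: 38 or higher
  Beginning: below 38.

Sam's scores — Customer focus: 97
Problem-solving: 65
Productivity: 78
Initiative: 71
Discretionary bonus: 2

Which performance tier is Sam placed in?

Proficient

Weighted total:
  Customer focus 97 × 0.06 = 5.82
  Problem-solving 65 × 0.49 = 31.85
  Productivity 78 × 0.18 = 14.04
  Initiative 71 × 0.27 = 19.17
Sum = 70.88
Discretionary bonus: 70.88 + 2 = 72.88
72.88 is ≥ 60.5 and < 83 → Proficient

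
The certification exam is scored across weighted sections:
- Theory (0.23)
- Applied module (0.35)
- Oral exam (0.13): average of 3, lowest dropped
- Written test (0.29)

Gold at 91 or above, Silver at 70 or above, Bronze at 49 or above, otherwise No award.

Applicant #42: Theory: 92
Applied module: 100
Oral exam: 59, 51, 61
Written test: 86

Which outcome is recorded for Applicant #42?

Oral exam: drop 51 → average of remaining 2 = 120/2 = 60
Weighted total:
  Theory 92 × 0.23 = 21.16
  Applied module 100 × 0.35 = 35
  Oral exam 60 × 0.13 = 7.8
  Written test 86 × 0.29 = 24.94
Sum = 88.9
88.9 is ≥ 70 and < 91 → Silver

Silver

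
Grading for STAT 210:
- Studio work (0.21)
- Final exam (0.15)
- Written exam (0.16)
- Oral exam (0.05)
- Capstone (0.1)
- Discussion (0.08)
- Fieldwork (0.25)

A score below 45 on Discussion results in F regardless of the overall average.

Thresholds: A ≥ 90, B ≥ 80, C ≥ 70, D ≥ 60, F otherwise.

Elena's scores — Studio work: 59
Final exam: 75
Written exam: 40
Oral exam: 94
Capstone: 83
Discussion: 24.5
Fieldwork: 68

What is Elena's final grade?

Discussion score 24.5 < 45: minimum not met.
Weighted total:
  Studio work 59 × 0.21 = 12.39
  Final exam 75 × 0.15 = 11.25
  Written exam 40 × 0.16 = 6.4
  Oral exam 94 × 0.05 = 4.7
  Capstone 83 × 0.1 = 8.3
  Discussion 24.5 × 0.08 = 1.96
  Fieldwork 68 × 0.25 = 17
Sum = 62
Because the Discussion minimum was not met, the result is F.

F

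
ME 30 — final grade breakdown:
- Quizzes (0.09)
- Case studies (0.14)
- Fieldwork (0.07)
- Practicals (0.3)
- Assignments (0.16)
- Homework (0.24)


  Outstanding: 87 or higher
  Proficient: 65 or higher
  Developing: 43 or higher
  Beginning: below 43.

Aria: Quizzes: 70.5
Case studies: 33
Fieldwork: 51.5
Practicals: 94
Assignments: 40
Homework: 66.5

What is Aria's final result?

Proficient

Weighted total:
  Quizzes 70.5 × 0.09 = 6.345
  Case studies 33 × 0.14 = 4.62
  Fieldwork 51.5 × 0.07 = 3.605
  Practicals 94 × 0.3 = 28.2
  Assignments 40 × 0.16 = 6.4
  Homework 66.5 × 0.24 = 15.96
Sum = 65.13
65.13 is ≥ 65 and < 87 → Proficient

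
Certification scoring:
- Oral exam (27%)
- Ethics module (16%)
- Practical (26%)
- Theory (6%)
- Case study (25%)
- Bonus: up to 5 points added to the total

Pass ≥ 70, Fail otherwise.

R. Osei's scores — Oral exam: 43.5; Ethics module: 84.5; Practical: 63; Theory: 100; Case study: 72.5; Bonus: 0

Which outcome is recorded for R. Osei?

Fail

Weighted total:
  Oral exam 43.5 × 0.27 = 11.745
  Ethics module 84.5 × 0.16 = 13.52
  Practical 63 × 0.26 = 16.38
  Theory 100 × 0.06 = 6
  Case study 72.5 × 0.25 = 18.125
Sum = 65.77
Bonus: 65.77 + 0 = 65.77
65.77 < 70 → Fail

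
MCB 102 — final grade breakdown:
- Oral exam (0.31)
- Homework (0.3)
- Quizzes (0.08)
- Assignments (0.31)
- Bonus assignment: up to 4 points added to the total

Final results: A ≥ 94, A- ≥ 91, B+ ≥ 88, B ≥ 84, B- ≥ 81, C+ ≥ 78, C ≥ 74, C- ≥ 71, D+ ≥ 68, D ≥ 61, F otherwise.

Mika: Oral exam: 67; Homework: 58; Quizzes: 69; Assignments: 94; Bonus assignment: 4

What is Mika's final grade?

C

Weighted total:
  Oral exam 67 × 0.31 = 20.77
  Homework 58 × 0.3 = 17.4
  Quizzes 69 × 0.08 = 5.52
  Assignments 94 × 0.31 = 29.14
Sum = 72.83
Bonus assignment: 72.83 + 4 = 76.83
76.83 is ≥ 74 and < 78 → C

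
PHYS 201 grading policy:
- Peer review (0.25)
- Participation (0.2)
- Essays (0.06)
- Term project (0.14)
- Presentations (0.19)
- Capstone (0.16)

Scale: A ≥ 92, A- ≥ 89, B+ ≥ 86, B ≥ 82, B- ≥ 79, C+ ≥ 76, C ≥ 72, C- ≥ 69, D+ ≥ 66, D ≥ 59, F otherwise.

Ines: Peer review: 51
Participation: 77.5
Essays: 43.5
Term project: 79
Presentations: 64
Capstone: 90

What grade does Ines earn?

D+

Weighted total:
  Peer review 51 × 0.25 = 12.75
  Participation 77.5 × 0.2 = 15.5
  Essays 43.5 × 0.06 = 2.61
  Term project 79 × 0.14 = 11.06
  Presentations 64 × 0.19 = 12.16
  Capstone 90 × 0.16 = 14.4
Sum = 68.48
68.48 is ≥ 66 and < 69 → D+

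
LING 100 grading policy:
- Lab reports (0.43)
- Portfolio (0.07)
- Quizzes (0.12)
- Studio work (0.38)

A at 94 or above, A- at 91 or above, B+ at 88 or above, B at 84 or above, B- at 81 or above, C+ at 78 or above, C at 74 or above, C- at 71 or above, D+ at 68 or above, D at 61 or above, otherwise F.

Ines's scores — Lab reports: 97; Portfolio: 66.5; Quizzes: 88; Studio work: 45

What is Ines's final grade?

C

Weighted total:
  Lab reports 97 × 0.43 = 41.71
  Portfolio 66.5 × 0.07 = 4.655
  Quizzes 88 × 0.12 = 10.56
  Studio work 45 × 0.38 = 17.1
Sum = 74.025
74.025 is ≥ 74 and < 78 → C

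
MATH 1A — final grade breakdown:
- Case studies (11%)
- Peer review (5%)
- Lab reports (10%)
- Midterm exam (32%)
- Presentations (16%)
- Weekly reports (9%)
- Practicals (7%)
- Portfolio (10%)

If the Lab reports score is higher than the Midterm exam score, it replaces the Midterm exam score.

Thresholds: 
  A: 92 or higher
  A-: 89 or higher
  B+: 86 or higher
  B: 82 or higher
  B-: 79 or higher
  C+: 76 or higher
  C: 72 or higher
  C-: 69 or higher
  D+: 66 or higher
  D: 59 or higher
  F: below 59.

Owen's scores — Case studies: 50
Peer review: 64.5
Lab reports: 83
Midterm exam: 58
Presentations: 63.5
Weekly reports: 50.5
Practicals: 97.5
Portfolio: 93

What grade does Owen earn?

C

Lab reports (83) > Midterm exam (58), so Midterm exam counts as 83.
Weighted total:
  Case studies 50 × 0.11 = 5.5
  Peer review 64.5 × 0.05 = 3.225
  Lab reports 83 × 0.1 = 8.3
  Midterm exam 83 × 0.32 = 26.56
  Presentations 63.5 × 0.16 = 10.16
  Weekly reports 50.5 × 0.09 = 4.545
  Practicals 97.5 × 0.07 = 6.825
  Portfolio 93 × 0.1 = 9.3
Sum = 74.415
74.415 is ≥ 72 and < 76 → C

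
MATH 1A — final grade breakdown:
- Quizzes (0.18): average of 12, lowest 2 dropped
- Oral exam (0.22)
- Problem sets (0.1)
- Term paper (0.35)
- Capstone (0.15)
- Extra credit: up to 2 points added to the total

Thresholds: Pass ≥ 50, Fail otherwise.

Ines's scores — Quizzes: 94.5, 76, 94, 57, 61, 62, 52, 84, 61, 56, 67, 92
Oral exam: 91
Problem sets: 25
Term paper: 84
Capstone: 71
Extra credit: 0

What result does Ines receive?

Pass

Quizzes: drop 52, 56 → average of remaining 10 = 748.5/10 = 74.85
Weighted total:
  Quizzes 74.85 × 0.18 = 13.473
  Oral exam 91 × 0.22 = 20.02
  Problem sets 25 × 0.1 = 2.5
  Term paper 84 × 0.35 = 29.4
  Capstone 71 × 0.15 = 10.65
Sum = 76.043
Extra credit: 76.043 + 0 = 76.043
76.043 ≥ 50 → Pass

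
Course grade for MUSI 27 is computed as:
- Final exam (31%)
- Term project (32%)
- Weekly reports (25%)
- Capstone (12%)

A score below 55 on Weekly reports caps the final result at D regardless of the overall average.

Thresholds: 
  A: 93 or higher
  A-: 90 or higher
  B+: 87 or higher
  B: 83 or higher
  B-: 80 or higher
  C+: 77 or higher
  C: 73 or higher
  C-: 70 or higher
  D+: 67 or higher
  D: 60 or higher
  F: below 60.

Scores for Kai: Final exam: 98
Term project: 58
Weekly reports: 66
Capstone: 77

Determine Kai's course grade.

C

Weekly reports score 66 ≥ 55: minimum met.
Weighted total:
  Final exam 98 × 0.31 = 30.38
  Term project 58 × 0.32 = 18.56
  Weekly reports 66 × 0.25 = 16.5
  Capstone 77 × 0.12 = 9.24
Sum = 74.68
74.68 is ≥ 73 and < 77 → C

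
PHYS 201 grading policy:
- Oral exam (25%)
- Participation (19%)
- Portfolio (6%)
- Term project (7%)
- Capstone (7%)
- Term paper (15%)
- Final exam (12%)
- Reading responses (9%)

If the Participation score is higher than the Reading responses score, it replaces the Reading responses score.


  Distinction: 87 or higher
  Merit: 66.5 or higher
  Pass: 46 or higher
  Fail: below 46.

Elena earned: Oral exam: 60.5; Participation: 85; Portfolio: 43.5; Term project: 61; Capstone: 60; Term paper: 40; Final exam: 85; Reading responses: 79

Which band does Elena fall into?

Pass

Participation (85) > Reading responses (79), so Reading responses counts as 85.
Weighted total:
  Oral exam 60.5 × 0.25 = 15.125
  Participation 85 × 0.19 = 16.15
  Portfolio 43.5 × 0.06 = 2.61
  Term project 61 × 0.07 = 4.27
  Capstone 60 × 0.07 = 4.2
  Term paper 40 × 0.15 = 6
  Final exam 85 × 0.12 = 10.2
  Reading responses 85 × 0.09 = 7.65
Sum = 66.205
66.205 is ≥ 46 and < 66.5 → Pass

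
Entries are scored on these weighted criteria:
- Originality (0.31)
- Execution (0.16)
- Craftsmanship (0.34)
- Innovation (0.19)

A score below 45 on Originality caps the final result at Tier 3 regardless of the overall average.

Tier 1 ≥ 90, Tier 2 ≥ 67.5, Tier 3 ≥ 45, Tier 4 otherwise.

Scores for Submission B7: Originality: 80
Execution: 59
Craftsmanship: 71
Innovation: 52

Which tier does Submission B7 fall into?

Tier 2

Originality score 80 ≥ 45: minimum met.
Weighted total:
  Originality 80 × 0.31 = 24.8
  Execution 59 × 0.16 = 9.44
  Craftsmanship 71 × 0.34 = 24.14
  Innovation 52 × 0.19 = 9.88
Sum = 68.26
68.26 is ≥ 67.5 and < 90 → Tier 2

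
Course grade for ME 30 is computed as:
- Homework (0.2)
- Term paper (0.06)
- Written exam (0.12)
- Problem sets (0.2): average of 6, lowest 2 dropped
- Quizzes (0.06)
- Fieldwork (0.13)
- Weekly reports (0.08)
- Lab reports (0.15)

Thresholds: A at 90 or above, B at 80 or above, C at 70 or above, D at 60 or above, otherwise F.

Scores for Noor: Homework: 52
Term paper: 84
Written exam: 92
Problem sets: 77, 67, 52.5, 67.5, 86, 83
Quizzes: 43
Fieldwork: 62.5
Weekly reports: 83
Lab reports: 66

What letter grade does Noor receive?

D

Problem sets: drop 52.5, 67 → average of remaining 4 = 313.5/4 = 78.375
Weighted total:
  Homework 52 × 0.2 = 10.4
  Term paper 84 × 0.06 = 5.04
  Written exam 92 × 0.12 = 11.04
  Problem sets 78.375 × 0.2 = 15.675
  Quizzes 43 × 0.06 = 2.58
  Fieldwork 62.5 × 0.13 = 8.125
  Weekly reports 83 × 0.08 = 6.64
  Lab reports 66 × 0.15 = 9.9
Sum = 69.4
69.4 is ≥ 60 and < 70 → D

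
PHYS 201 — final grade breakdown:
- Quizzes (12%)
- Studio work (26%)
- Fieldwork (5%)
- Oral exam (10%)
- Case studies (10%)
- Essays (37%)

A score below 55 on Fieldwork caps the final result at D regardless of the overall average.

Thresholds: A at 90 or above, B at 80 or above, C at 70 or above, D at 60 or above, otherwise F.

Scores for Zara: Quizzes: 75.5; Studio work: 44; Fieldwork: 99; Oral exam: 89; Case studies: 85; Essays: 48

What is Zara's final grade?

D

Fieldwork score 99 ≥ 55: minimum met.
Weighted total:
  Quizzes 75.5 × 0.12 = 9.06
  Studio work 44 × 0.26 = 11.44
  Fieldwork 99 × 0.05 = 4.95
  Oral exam 89 × 0.1 = 8.9
  Case studies 85 × 0.1 = 8.5
  Essays 48 × 0.37 = 17.76
Sum = 60.61
60.61 is ≥ 60 and < 70 → D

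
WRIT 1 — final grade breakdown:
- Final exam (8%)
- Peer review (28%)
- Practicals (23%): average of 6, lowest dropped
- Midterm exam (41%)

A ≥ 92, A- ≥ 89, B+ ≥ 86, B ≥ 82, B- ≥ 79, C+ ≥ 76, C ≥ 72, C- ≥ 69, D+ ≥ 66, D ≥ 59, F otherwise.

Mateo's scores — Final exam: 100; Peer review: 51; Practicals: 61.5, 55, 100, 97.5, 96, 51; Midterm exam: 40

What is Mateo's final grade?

F

Practicals: drop 51 → average of remaining 5 = 410/5 = 82
Weighted total:
  Final exam 100 × 0.08 = 8
  Peer review 51 × 0.28 = 14.28
  Practicals 82 × 0.23 = 18.86
  Midterm exam 40 × 0.41 = 16.4
Sum = 57.54
57.54 < 59 → F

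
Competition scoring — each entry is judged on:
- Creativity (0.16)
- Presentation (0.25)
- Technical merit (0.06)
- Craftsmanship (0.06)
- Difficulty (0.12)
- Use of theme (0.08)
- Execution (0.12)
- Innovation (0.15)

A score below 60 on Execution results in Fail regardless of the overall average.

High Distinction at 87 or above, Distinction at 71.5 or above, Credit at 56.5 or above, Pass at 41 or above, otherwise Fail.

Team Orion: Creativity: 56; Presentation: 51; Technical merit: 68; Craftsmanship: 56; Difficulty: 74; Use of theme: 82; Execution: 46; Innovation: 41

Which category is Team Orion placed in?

Fail

Execution score 46 < 60: minimum not met.
Weighted total:
  Creativity 56 × 0.16 = 8.96
  Presentation 51 × 0.25 = 12.75
  Technical merit 68 × 0.06 = 4.08
  Craftsmanship 56 × 0.06 = 3.36
  Difficulty 74 × 0.12 = 8.88
  Use of theme 82 × 0.08 = 6.56
  Execution 46 × 0.12 = 5.52
  Innovation 41 × 0.15 = 6.15
Sum = 56.26
Because the Execution minimum was not met, the result is Fail.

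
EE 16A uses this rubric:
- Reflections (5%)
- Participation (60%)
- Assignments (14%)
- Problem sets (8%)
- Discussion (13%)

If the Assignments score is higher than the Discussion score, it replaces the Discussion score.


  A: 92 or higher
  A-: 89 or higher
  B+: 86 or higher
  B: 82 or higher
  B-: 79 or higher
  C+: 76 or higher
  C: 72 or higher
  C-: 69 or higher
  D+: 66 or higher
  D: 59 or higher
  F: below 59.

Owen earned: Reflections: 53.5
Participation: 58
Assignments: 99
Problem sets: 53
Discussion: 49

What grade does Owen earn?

Assignments (99) > Discussion (49), so Discussion counts as 99.
Weighted total:
  Reflections 53.5 × 0.05 = 2.675
  Participation 58 × 0.6 = 34.8
  Assignments 99 × 0.14 = 13.86
  Problem sets 53 × 0.08 = 4.24
  Discussion 99 × 0.13 = 12.87
Sum = 68.445
68.445 is ≥ 66 and < 69 → D+

D+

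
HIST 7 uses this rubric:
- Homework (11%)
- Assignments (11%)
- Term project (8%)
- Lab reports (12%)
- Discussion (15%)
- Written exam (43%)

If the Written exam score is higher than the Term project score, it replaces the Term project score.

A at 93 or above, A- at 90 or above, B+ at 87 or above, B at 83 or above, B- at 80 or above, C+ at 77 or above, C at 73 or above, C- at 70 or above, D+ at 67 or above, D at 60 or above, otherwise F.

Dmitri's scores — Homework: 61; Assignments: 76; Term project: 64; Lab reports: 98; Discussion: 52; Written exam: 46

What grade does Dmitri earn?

Written exam (46) ≤ Term project (64), so Term project stays at 64.
Weighted total:
  Homework 61 × 0.11 = 6.71
  Assignments 76 × 0.11 = 8.36
  Term project 64 × 0.08 = 5.12
  Lab reports 98 × 0.12 = 11.76
  Discussion 52 × 0.15 = 7.8
  Written exam 46 × 0.43 = 19.78
Sum = 59.53
59.53 < 60 → F

F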